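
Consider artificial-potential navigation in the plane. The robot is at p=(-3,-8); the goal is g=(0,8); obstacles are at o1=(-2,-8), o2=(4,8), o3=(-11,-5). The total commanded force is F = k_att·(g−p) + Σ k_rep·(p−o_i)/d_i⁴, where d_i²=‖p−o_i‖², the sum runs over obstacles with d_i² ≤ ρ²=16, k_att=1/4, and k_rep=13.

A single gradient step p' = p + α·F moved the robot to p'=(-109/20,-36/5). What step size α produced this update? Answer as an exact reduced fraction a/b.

α = 1/5

F_att = 1/4·(g−p) = 1/4·(3,16) = (0.7500,4.0000)
o1: d²=1 ≤ ρ²=16; F_rep = 13·(-1,0)/1² = (-13.0000,0.0000)
o2: d²=305 > ρ²=16 → inactive
o3: d²=73 > ρ²=16 → inactive
F = F_att + ΣF_rep = (-12.2500,4.0000)
Δp = p'−p = (-2.4500,0.8000); α = Δx/Fx = (-49/20) / (-49/4) = 1/5
check: Δy/Fy = (4/5) / (4) = 1/5 ✓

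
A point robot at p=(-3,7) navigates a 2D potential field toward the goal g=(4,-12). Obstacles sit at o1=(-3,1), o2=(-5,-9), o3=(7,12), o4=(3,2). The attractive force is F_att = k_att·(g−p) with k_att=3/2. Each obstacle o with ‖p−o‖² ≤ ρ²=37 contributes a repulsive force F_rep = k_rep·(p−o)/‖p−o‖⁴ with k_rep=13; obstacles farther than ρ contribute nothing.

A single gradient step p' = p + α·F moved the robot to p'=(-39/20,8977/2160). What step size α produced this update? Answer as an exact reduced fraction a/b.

α = 1/10

F_att = 3/2·(g−p) = 3/2·(7,-19) = (10.5000,-28.5000)
o1: d²=36 ≤ ρ²=37; F_rep = 13·(0,6)/36² = (0.0000,0.0602)
o2: d²=260 > ρ²=37 → inactive
o3: d²=125 > ρ²=37 → inactive
o4: d²=61 > ρ²=37 → inactive
F = F_att + ΣF_rep = (10.5000,-28.4398)
Δp = p'−p = (1.0500,-2.8440); α = Δx/Fx = (21/20) / (21/2) = 1/10
check: Δy/Fy = (-6143/2160) / (-6143/216) = 1/10 ✓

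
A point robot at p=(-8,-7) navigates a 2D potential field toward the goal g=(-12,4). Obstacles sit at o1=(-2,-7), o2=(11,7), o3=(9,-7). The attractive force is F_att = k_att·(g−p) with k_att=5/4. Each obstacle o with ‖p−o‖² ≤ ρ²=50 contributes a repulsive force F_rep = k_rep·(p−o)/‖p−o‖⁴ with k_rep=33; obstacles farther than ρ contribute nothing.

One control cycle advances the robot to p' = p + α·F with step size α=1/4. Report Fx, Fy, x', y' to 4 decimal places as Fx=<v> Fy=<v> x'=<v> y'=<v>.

F_att = 5/4·(g−p) = 5/4·(-4,11) = (-5.0000,13.7500)
o1: d²=36 ≤ ρ²=50; F_rep = 33·(-6,0)/36² = (-0.1528,0.0000)
o2: d²=557 > ρ²=50 → inactive
o3: d²=289 > ρ²=50 → inactive
F = F_att + ΣF_rep = (-5.1528,13.7500)
p' = p + 1/4·F = (-9.2882,-3.5625)

Fx=-5.1528 Fy=13.7500 x'=-9.2882 y'=-3.5625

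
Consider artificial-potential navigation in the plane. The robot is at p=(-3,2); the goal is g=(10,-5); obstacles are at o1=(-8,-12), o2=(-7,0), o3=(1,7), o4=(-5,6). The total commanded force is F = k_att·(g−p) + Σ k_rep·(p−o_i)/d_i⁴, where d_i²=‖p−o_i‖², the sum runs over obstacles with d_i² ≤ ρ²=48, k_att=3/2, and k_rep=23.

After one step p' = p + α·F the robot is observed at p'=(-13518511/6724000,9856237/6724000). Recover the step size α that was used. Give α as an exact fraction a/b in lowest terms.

F_att = 3/2·(g−p) = 3/2·(13,-7) = (19.5000,-10.5000)
o1: d²=221 > ρ²=48 → inactive
o2: d²=20 ≤ ρ²=48; F_rep = 23·(4,2)/20² = (0.2300,0.1150)
o3: d²=41 ≤ ρ²=48; F_rep = 23·(-4,-5)/41² = (-0.0547,-0.0684)
o4: d²=20 ≤ ρ²=48; F_rep = 23·(2,-4)/20² = (0.1150,-0.2300)
F = F_att + ΣF_rep = (19.7903,-10.6834)
Δp = p'−p = (0.9895,-0.5342); α = Δx/Fx = (6653489/6724000) / (6653489/336200) = 1/20
check: Δy/Fy = (-3591763/6724000) / (-3591763/336200) = 1/20 ✓

α = 1/20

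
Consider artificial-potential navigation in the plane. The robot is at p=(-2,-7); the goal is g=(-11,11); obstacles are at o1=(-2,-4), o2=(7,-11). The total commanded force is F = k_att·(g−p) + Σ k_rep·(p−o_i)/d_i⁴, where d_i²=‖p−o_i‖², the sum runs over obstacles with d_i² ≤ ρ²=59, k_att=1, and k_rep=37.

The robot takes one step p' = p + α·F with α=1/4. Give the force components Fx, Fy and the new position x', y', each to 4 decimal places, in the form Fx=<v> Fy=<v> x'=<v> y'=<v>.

F_att = 1·(g−p) = 1·(-9,18) = (-9.0000,18.0000)
o1: d²=9 ≤ ρ²=59; F_rep = 37·(0,-3)/9² = (0.0000,-1.3704)
o2: d²=97 > ρ²=59 → inactive
F = F_att + ΣF_rep = (-9.0000,16.6296)
p' = p + 1/4·F = (-4.2500,-2.8426)

Fx=-9.0000 Fy=16.6296 x'=-4.2500 y'=-2.8426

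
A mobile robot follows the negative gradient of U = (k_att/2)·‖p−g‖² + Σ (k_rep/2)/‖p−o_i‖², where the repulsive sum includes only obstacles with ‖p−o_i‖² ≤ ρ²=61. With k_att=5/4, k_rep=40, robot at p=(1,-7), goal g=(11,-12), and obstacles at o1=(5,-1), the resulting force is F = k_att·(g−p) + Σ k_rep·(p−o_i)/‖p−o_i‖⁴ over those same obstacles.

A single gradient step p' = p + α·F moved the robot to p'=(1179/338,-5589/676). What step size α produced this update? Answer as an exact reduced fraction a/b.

F_att = 5/4·(g−p) = 5/4·(10,-5) = (12.5000,-6.2500)
o1: d²=52 ≤ ρ²=61; F_rep = 40·(-4,-6)/52² = (-0.0592,-0.0888)
F = F_att + ΣF_rep = (12.4408,-6.3388)
Δp = p'−p = (2.4882,-1.2678); α = Δx/Fx = (841/338) / (4205/338) = 1/5
check: Δy/Fy = (-857/676) / (-4285/676) = 1/5 ✓

α = 1/5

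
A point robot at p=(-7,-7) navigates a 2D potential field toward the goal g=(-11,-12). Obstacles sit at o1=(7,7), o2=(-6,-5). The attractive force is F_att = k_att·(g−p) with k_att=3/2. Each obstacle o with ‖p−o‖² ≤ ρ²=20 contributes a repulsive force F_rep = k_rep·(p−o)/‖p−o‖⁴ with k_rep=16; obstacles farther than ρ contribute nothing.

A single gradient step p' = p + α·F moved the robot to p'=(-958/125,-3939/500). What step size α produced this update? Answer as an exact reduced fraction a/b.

F_att = 3/2·(g−p) = 3/2·(-4,-5) = (-6.0000,-7.5000)
o1: d²=392 > ρ²=20 → inactive
o2: d²=5 ≤ ρ²=20; F_rep = 16·(-1,-2)/5² = (-0.6400,-1.2800)
F = F_att + ΣF_rep = (-6.6400,-8.7800)
Δp = p'−p = (-0.6640,-0.8780); α = Δx/Fx = (-83/125) / (-166/25) = 1/10
check: Δy/Fy = (-439/500) / (-439/50) = 1/10 ✓

α = 1/10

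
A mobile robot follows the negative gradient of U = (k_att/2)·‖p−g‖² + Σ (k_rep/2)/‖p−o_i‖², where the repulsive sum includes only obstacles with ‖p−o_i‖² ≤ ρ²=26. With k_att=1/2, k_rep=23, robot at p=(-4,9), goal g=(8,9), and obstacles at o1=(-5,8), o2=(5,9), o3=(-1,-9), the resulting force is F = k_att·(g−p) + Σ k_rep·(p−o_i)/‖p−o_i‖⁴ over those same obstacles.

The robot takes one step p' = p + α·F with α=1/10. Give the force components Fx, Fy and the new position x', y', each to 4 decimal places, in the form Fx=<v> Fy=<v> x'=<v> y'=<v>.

Fx=11.7500 Fy=5.7500 x'=-2.8250 y'=9.5750

F_att = 1/2·(g−p) = 1/2·(12,0) = (6.0000,0.0000)
o1: d²=2 ≤ ρ²=26; F_rep = 23·(1,1)/2² = (5.7500,5.7500)
o2: d²=81 > ρ²=26 → inactive
o3: d²=333 > ρ²=26 → inactive
F = F_att + ΣF_rep = (11.7500,5.7500)
p' = p + 1/10·F = (-2.8250,9.5750)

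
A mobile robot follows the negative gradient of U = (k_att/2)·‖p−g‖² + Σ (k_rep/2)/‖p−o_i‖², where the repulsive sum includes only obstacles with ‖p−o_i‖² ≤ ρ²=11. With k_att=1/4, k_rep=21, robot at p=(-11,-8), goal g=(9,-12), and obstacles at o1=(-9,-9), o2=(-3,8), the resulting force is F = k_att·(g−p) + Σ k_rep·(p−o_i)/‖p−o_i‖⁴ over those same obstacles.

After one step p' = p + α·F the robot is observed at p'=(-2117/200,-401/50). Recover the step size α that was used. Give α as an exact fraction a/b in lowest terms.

F_att = 1/4·(g−p) = 1/4·(20,-4) = (5.0000,-1.0000)
o1: d²=5 ≤ ρ²=11; F_rep = 21·(-2,1)/5² = (-1.6800,0.8400)
o2: d²=320 > ρ²=11 → inactive
F = F_att + ΣF_rep = (3.3200,-0.1600)
Δp = p'−p = (0.4150,-0.0200); α = Δx/Fx = (83/200) / (83/25) = 1/8
check: Δy/Fy = (-1/50) / (-4/25) = 1/8 ✓

α = 1/8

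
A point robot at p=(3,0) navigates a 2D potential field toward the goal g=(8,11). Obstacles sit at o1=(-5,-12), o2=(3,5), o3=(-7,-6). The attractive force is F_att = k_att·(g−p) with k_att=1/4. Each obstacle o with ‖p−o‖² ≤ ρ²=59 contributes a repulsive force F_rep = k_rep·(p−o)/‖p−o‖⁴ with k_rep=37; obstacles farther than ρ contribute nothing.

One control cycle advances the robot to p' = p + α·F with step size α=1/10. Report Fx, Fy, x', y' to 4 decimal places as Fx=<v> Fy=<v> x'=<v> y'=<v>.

F_att = 1/4·(g−p) = 1/4·(5,11) = (1.2500,2.7500)
o1: d²=208 > ρ²=59 → inactive
o2: d²=25 ≤ ρ²=59; F_rep = 37·(0,-5)/25² = (0.0000,-0.2960)
o3: d²=136 > ρ²=59 → inactive
F = F_att + ΣF_rep = (1.2500,2.4540)
p' = p + 1/10·F = (3.1250,0.2454)

Fx=1.2500 Fy=2.4540 x'=3.1250 y'=0.2454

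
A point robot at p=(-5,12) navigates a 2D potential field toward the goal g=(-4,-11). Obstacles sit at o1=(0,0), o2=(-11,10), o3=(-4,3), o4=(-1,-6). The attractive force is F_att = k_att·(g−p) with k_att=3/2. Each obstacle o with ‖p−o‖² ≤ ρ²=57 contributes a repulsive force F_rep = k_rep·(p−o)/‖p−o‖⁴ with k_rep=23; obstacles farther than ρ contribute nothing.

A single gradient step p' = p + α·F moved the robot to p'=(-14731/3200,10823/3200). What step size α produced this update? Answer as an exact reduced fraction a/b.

α = 1/4

F_att = 3/2·(g−p) = 3/2·(1,-23) = (1.5000,-34.5000)
o1: d²=169 > ρ²=57 → inactive
o2: d²=40 ≤ ρ²=57; F_rep = 23·(6,2)/40² = (0.0862,0.0288)
o3: d²=82 > ρ²=57 → inactive
o4: d²=340 > ρ²=57 → inactive
F = F_att + ΣF_rep = (1.5862,-34.4712)
Δp = p'−p = (0.3966,-8.6178); α = Δx/Fx = (1269/3200) / (1269/800) = 1/4
check: Δy/Fy = (-27577/3200) / (-27577/800) = 1/4 ✓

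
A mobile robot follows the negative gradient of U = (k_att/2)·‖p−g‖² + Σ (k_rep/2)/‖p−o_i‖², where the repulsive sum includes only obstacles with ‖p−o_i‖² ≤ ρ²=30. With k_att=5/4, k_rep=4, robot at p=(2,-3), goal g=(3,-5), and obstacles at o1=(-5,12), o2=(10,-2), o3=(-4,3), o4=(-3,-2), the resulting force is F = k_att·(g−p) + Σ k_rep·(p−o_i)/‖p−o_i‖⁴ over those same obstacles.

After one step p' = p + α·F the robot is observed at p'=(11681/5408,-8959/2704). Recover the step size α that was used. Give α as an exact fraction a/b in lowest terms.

F_att = 5/4·(g−p) = 5/4·(1,-2) = (1.2500,-2.5000)
o1: d²=274 > ρ²=30 → inactive
o2: d²=65 > ρ²=30 → inactive
o3: d²=72 > ρ²=30 → inactive
o4: d²=26 ≤ ρ²=30; F_rep = 4·(5,-1)/26² = (0.0296,-0.0059)
F = F_att + ΣF_rep = (1.2796,-2.5059)
Δp = p'−p = (0.1599,-0.3132); α = Δx/Fx = (865/5408) / (865/676) = 1/8
check: Δy/Fy = (-847/2704) / (-847/338) = 1/8 ✓

α = 1/8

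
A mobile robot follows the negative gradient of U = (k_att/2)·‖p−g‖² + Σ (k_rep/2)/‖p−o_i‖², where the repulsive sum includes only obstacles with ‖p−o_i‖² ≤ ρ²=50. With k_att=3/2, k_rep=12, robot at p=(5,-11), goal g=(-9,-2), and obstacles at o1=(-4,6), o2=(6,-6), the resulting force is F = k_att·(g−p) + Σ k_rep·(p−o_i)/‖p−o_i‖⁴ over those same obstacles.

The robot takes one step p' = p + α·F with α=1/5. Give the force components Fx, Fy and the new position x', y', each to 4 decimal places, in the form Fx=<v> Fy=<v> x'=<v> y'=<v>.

F_att = 3/2·(g−p) = 3/2·(-14,9) = (-21.0000,13.5000)
o1: d²=370 > ρ²=50 → inactive
o2: d²=26 ≤ ρ²=50; F_rep = 12·(-1,-5)/26² = (-0.0178,-0.0888)
F = F_att + ΣF_rep = (-21.0178,13.4112)
p' = p + 1/5·F = (0.7964,-8.3178)

Fx=-21.0178 Fy=13.4112 x'=0.7964 y'=-8.3178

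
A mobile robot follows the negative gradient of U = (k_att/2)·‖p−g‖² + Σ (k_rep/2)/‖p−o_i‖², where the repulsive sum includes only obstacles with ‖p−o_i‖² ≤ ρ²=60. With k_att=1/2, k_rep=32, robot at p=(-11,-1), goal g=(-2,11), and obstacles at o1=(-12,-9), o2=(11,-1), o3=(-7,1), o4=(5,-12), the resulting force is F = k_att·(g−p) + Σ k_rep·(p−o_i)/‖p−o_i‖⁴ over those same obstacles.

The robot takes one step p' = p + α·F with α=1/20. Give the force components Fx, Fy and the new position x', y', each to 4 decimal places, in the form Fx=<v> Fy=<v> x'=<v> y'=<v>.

Fx=4.1800 Fy=5.8400 x'=-10.7910 y'=-0.7080

F_att = 1/2·(g−p) = 1/2·(9,12) = (4.5000,6.0000)
o1: d²=65 > ρ²=60 → inactive
o2: d²=484 > ρ²=60 → inactive
o3: d²=20 ≤ ρ²=60; F_rep = 32·(-4,-2)/20² = (-0.3200,-0.1600)
o4: d²=377 > ρ²=60 → inactive
F = F_att + ΣF_rep = (4.1800,5.8400)
p' = p + 1/20·F = (-10.7910,-0.7080)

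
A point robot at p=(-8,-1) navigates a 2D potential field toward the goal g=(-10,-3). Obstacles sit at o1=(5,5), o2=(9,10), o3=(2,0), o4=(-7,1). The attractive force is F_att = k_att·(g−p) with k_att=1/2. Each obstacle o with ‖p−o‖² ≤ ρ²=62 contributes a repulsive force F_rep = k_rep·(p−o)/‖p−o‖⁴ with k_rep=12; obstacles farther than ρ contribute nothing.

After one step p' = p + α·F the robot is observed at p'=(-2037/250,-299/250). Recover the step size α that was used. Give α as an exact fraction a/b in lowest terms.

α = 1/10

F_att = 1/2·(g−p) = 1/2·(-2,-2) = (-1.0000,-1.0000)
o1: d²=205 > ρ²=62 → inactive
o2: d²=410 > ρ²=62 → inactive
o3: d²=101 > ρ²=62 → inactive
o4: d²=5 ≤ ρ²=62; F_rep = 12·(-1,-2)/5² = (-0.4800,-0.9600)
F = F_att + ΣF_rep = (-1.4800,-1.9600)
Δp = p'−p = (-0.1480,-0.1960); α = Δx/Fx = (-37/250) / (-37/25) = 1/10
check: Δy/Fy = (-49/250) / (-49/25) = 1/10 ✓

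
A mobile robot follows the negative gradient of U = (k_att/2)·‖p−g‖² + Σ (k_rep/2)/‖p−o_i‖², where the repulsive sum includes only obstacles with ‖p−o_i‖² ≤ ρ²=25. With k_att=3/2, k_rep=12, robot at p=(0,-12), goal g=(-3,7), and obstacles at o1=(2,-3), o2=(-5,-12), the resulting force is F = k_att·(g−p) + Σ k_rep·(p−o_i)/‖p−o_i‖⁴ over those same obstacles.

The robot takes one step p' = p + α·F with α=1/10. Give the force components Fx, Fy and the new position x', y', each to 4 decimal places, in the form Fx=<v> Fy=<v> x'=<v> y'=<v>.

F_att = 3/2·(g−p) = 3/2·(-3,19) = (-4.5000,28.5000)
o1: d²=85 > ρ²=25 → inactive
o2: d²=25 ≤ ρ²=25; F_rep = 12·(5,0)/25² = (0.0960,0.0000)
F = F_att + ΣF_rep = (-4.4040,28.5000)
p' = p + 1/10·F = (-0.4404,-9.1500)

Fx=-4.4040 Fy=28.5000 x'=-0.4404 y'=-9.1500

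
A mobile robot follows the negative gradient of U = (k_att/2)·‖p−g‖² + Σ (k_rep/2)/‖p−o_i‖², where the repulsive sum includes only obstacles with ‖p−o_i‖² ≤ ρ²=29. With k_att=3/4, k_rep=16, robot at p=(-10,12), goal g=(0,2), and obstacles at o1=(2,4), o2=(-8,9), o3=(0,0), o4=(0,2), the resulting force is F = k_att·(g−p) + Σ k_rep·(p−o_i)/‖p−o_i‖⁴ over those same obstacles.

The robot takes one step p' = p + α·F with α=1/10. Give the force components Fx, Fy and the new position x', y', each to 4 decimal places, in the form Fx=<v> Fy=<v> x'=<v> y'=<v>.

F_att = 3/4·(g−p) = 3/4·(10,-10) = (7.5000,-7.5000)
o1: d²=208 > ρ²=29 → inactive
o2: d²=13 ≤ ρ²=29; F_rep = 16·(-2,3)/13² = (-0.1893,0.2840)
o3: d²=244 > ρ²=29 → inactive
o4: d²=200 > ρ²=29 → inactive
F = F_att + ΣF_rep = (7.3107,-7.2160)
p' = p + 1/10·F = (-9.2689,11.2784)

Fx=7.3107 Fy=-7.2160 x'=-9.2689 y'=11.2784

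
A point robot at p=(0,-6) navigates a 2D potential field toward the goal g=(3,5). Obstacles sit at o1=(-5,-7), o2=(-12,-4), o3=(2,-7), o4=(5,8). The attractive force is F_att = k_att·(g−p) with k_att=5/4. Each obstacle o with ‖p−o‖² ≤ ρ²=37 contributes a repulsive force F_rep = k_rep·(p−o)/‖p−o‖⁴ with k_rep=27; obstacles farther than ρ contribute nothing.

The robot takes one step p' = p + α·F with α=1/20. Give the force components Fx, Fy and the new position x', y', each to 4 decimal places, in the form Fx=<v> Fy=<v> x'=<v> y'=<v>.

F_att = 5/4·(g−p) = 5/4·(3,11) = (3.7500,13.7500)
o1: d²=26 ≤ ρ²=37; F_rep = 27·(5,1)/26² = (0.1997,0.0399)
o2: d²=148 > ρ²=37 → inactive
o3: d²=5 ≤ ρ²=37; F_rep = 27·(-2,1)/5² = (-2.1600,1.0800)
o4: d²=221 > ρ²=37 → inactive
F = F_att + ΣF_rep = (1.7897,14.8699)
p' = p + 1/20·F = (0.0895,-5.2565)

Fx=1.7897 Fy=14.8699 x'=0.0895 y'=-5.2565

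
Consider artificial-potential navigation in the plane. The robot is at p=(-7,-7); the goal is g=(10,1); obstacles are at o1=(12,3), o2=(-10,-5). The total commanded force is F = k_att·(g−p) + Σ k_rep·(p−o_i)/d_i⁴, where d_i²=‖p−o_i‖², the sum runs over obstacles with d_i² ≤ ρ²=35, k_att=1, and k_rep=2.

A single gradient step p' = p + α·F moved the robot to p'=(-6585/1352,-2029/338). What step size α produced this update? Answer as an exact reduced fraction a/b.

α = 1/8

F_att = 1·(g−p) = 1·(17,8) = (17.0000,8.0000)
o1: d²=461 > ρ²=35 → inactive
o2: d²=13 ≤ ρ²=35; F_rep = 2·(3,-2)/13² = (0.0355,-0.0237)
F = F_att + ΣF_rep = (17.0355,7.9763)
Δp = p'−p = (2.1294,0.9970); α = Δx/Fx = (2879/1352) / (2879/169) = 1/8
check: Δy/Fy = (337/338) / (1348/169) = 1/8 ✓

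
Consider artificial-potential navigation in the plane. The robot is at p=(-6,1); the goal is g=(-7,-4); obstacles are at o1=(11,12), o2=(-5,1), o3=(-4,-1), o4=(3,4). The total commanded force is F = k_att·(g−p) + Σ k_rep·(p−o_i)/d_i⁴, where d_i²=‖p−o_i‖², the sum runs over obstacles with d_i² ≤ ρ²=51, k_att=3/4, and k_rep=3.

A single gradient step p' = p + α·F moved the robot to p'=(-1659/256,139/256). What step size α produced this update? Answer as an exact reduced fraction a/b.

α = 1/8

F_att = 3/4·(g−p) = 3/4·(-1,-5) = (-0.7500,-3.7500)
o1: d²=410 > ρ²=51 → inactive
o2: d²=1 ≤ ρ²=51; F_rep = 3·(-1,0)/1² = (-3.0000,0.0000)
o3: d²=8 ≤ ρ²=51; F_rep = 3·(-2,2)/8² = (-0.0938,0.0938)
o4: d²=90 > ρ²=51 → inactive
F = F_att + ΣF_rep = (-3.8438,-3.6562)
Δp = p'−p = (-0.4805,-0.4570); α = Δx/Fx = (-123/256) / (-123/32) = 1/8
check: Δy/Fy = (-117/256) / (-117/32) = 1/8 ✓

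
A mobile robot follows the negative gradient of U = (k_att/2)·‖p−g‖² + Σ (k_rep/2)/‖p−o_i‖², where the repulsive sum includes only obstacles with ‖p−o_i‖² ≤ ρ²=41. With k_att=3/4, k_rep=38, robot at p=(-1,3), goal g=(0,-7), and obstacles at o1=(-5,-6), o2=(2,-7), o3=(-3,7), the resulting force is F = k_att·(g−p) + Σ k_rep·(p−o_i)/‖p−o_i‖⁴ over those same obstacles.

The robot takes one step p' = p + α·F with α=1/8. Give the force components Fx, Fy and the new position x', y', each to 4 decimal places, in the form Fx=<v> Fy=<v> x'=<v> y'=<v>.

F_att = 3/4·(g−p) = 3/4·(1,-10) = (0.7500,-7.5000)
o1: d²=97 > ρ²=41 → inactive
o2: d²=109 > ρ²=41 → inactive
o3: d²=20 ≤ ρ²=41; F_rep = 38·(2,-4)/20² = (0.1900,-0.3800)
F = F_att + ΣF_rep = (0.9400,-7.8800)
p' = p + 1/8·F = (-0.8825,2.0150)

Fx=0.9400 Fy=-7.8800 x'=-0.8825 y'=2.0150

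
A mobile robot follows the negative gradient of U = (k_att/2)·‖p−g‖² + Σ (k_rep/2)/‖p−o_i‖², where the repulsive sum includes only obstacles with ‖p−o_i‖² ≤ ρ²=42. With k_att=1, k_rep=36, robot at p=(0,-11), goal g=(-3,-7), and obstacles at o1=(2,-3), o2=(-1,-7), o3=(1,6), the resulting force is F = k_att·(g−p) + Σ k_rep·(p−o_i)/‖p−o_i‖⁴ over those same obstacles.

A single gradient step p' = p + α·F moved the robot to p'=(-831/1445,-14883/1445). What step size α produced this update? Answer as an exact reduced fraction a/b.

F_att = 1·(g−p) = 1·(-3,4) = (-3.0000,4.0000)
o1: d²=68 > ρ²=42 → inactive
o2: d²=17 ≤ ρ²=42; F_rep = 36·(1,-4)/17² = (0.1246,-0.4983)
o3: d²=290 > ρ²=42 → inactive
F = F_att + ΣF_rep = (-2.8754,3.5017)
Δp = p'−p = (-0.5751,0.7003); α = Δx/Fx = (-831/1445) / (-831/289) = 1/5
check: Δy/Fy = (1012/1445) / (1012/289) = 1/5 ✓

α = 1/5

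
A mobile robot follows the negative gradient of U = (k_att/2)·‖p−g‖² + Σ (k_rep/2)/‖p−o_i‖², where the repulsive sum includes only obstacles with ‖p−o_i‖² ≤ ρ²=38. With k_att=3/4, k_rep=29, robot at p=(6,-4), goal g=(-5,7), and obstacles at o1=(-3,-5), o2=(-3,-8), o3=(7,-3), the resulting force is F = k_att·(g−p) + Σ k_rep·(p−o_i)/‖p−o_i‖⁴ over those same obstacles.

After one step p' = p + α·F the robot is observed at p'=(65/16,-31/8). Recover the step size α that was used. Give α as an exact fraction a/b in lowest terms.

α = 1/8

F_att = 3/4·(g−p) = 3/4·(-11,11) = (-8.2500,8.2500)
o1: d²=82 > ρ²=38 → inactive
o2: d²=97 > ρ²=38 → inactive
o3: d²=2 ≤ ρ²=38; F_rep = 29·(-1,-1)/2² = (-7.2500,-7.2500)
F = F_att + ΣF_rep = (-15.5000,1.0000)
Δp = p'−p = (-1.9375,0.1250); α = Δx/Fx = (-31/16) / (-31/2) = 1/8
check: Δy/Fy = (1/8) / (1) = 1/8 ✓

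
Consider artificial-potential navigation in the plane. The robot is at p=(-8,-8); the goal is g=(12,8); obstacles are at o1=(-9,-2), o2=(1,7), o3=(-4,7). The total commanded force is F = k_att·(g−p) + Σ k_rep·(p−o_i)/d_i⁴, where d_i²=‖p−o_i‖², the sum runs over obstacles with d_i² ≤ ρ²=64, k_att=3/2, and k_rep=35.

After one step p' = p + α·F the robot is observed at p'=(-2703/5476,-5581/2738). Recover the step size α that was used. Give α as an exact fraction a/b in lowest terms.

α = 1/4

F_att = 3/2·(g−p) = 3/2·(20,16) = (30.0000,24.0000)
o1: d²=37 ≤ ρ²=64; F_rep = 35·(1,-6)/37² = (0.0256,-0.1534)
o2: d²=306 > ρ²=64 → inactive
o3: d²=241 > ρ²=64 → inactive
F = F_att + ΣF_rep = (30.0256,23.8466)
Δp = p'−p = (7.5064,5.9617); α = Δx/Fx = (41105/5476) / (41105/1369) = 1/4
check: Δy/Fy = (16323/2738) / (32646/1369) = 1/4 ✓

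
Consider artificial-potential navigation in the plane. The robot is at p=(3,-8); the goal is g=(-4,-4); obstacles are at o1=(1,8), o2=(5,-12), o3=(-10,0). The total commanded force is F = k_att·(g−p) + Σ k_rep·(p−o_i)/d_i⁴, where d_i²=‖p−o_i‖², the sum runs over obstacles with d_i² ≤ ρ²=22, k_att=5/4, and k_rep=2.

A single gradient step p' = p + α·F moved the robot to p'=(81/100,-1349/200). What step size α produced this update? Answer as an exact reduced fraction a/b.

α = 1/4

F_att = 5/4·(g−p) = 5/4·(-7,4) = (-8.7500,5.0000)
o1: d²=260 > ρ²=22 → inactive
o2: d²=20 ≤ ρ²=22; F_rep = 2·(-2,4)/20² = (-0.0100,0.0200)
o3: d²=233 > ρ²=22 → inactive
F = F_att + ΣF_rep = (-8.7600,5.0200)
Δp = p'−p = (-2.1900,1.2550); α = Δx/Fx = (-219/100) / (-219/25) = 1/4
check: Δy/Fy = (251/200) / (251/50) = 1/4 ✓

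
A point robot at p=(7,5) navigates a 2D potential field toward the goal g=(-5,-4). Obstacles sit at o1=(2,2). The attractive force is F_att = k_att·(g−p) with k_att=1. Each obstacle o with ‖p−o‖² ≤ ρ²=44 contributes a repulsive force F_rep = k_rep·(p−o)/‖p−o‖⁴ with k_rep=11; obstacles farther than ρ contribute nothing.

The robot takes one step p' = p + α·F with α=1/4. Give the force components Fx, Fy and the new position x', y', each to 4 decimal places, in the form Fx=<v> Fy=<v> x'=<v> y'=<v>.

Fx=-11.9524 Fy=-8.9715 x'=4.0119 y'=2.7571

F_att = 1·(g−p) = 1·(-12,-9) = (-12.0000,-9.0000)
o1: d²=34 ≤ ρ²=44; F_rep = 11·(5,3)/34² = (0.0476,0.0285)
F = F_att + ΣF_rep = (-11.9524,-8.9715)
p' = p + 1/4·F = (4.0119,2.7571)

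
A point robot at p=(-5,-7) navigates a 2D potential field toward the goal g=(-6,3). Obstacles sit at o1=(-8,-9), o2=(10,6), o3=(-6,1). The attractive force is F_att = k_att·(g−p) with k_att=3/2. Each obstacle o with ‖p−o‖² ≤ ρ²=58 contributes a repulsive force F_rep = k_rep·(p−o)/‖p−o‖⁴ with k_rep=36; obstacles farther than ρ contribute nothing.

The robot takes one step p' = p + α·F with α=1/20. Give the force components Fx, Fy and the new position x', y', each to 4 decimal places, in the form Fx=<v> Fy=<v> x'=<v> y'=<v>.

Fx=-0.8609 Fy=15.4260 x'=-5.0430 y'=-6.2287

F_att = 3/2·(g−p) = 3/2·(-1,10) = (-1.5000,15.0000)
o1: d²=13 ≤ ρ²=58; F_rep = 36·(3,2)/13² = (0.6391,0.4260)
o2: d²=394 > ρ²=58 → inactive
o3: d²=65 > ρ²=58 → inactive
F = F_att + ΣF_rep = (-0.8609,15.4260)
p' = p + 1/20·F = (-5.0430,-6.2287)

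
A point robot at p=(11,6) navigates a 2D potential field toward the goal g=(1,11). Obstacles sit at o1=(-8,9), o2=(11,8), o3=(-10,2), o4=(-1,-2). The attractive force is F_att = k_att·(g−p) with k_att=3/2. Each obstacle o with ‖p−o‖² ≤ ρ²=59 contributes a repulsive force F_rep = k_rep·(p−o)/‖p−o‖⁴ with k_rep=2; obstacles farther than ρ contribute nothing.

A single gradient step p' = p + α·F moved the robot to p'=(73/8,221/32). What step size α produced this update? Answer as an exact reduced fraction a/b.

F_att = 3/2·(g−p) = 3/2·(-10,5) = (-15.0000,7.5000)
o1: d²=370 > ρ²=59 → inactive
o2: d²=4 ≤ ρ²=59; F_rep = 2·(0,-2)/4² = (0.0000,-0.2500)
o3: d²=457 > ρ²=59 → inactive
o4: d²=208 > ρ²=59 → inactive
F = F_att + ΣF_rep = (-15.0000,7.2500)
Δp = p'−p = (-1.8750,0.9062); α = Δx/Fx = (-15/8) / (-15) = 1/8
check: Δy/Fy = (29/32) / (29/4) = 1/8 ✓

α = 1/8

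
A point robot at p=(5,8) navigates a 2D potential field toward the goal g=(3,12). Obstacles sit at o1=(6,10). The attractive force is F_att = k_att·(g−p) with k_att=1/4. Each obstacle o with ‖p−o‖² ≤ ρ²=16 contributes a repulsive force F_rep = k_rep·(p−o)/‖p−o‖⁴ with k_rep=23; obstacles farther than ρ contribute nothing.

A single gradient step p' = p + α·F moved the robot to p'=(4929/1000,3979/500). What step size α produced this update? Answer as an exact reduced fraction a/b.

α = 1/20

F_att = 1/4·(g−p) = 1/4·(-2,4) = (-0.5000,1.0000)
o1: d²=5 ≤ ρ²=16; F_rep = 23·(-1,-2)/5² = (-0.9200,-1.8400)
F = F_att + ΣF_rep = (-1.4200,-0.8400)
Δp = p'−p = (-0.0710,-0.0420); α = Δx/Fx = (-71/1000) / (-71/50) = 1/20
check: Δy/Fy = (-21/500) / (-21/25) = 1/20 ✓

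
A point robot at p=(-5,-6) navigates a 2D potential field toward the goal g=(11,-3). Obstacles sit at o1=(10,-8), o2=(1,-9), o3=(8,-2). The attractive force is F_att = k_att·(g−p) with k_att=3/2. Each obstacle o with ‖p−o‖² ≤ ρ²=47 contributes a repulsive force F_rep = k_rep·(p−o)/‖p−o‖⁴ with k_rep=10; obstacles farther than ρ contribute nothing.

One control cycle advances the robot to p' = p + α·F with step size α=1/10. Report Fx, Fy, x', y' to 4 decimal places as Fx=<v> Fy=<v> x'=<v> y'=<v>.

F_att = 3/2·(g−p) = 3/2·(16,3) = (24.0000,4.5000)
o1: d²=229 > ρ²=47 → inactive
o2: d²=45 ≤ ρ²=47; F_rep = 10·(-6,3)/45² = (-0.0296,0.0148)
o3: d²=185 > ρ²=47 → inactive
F = F_att + ΣF_rep = (23.9704,4.5148)
p' = p + 1/10·F = (-2.6030,-5.5485)

Fx=23.9704 Fy=4.5148 x'=-2.6030 y'=-5.5485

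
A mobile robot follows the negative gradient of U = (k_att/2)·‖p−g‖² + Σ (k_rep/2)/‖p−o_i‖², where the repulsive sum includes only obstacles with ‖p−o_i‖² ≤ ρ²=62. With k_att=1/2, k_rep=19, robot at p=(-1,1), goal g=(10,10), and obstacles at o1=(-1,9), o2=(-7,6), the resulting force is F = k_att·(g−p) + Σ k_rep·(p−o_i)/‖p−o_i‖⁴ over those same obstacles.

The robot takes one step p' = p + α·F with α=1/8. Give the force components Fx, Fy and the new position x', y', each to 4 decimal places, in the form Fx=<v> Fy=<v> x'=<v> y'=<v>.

Fx=5.5306 Fy=4.4745 x'=-0.3087 y'=1.5593

F_att = 1/2·(g−p) = 1/2·(11,9) = (5.5000,4.5000)
o1: d²=64 > ρ²=62 → inactive
o2: d²=61 ≤ ρ²=62; F_rep = 19·(6,-5)/61² = (0.0306,-0.0255)
F = F_att + ΣF_rep = (5.5306,4.4745)
p' = p + 1/8·F = (-0.3087,1.5593)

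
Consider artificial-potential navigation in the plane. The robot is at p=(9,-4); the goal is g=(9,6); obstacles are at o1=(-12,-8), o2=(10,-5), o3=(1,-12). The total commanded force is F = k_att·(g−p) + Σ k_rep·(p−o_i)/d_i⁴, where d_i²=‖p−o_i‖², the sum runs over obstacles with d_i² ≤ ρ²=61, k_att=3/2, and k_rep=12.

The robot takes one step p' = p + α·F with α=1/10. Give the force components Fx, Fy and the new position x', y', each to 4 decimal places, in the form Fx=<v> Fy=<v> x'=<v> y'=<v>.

F_att = 3/2·(g−p) = 3/2·(0,10) = (0.0000,15.0000)
o1: d²=457 > ρ²=61 → inactive
o2: d²=2 ≤ ρ²=61; F_rep = 12·(-1,1)/2² = (-3.0000,3.0000)
o3: d²=128 > ρ²=61 → inactive
F = F_att + ΣF_rep = (-3.0000,18.0000)
p' = p + 1/10·F = (8.7000,-2.2000)

Fx=-3.0000 Fy=18.0000 x'=8.7000 y'=-2.2000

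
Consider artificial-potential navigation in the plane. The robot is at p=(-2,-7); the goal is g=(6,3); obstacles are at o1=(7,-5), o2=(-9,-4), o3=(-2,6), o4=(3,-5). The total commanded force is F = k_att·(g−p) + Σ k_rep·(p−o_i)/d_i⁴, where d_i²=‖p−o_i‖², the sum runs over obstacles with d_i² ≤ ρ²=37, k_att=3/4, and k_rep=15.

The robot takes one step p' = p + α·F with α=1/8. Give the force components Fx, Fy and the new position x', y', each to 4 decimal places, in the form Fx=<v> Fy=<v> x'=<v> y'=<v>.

F_att = 3/4·(g−p) = 3/4·(8,10) = (6.0000,7.5000)
o1: d²=85 > ρ²=37 → inactive
o2: d²=58 > ρ²=37 → inactive
o3: d²=169 > ρ²=37 → inactive
o4: d²=29 ≤ ρ²=37; F_rep = 15·(-5,-2)/29² = (-0.0892,-0.0357)
F = F_att + ΣF_rep = (5.9108,7.4643)
p' = p + 1/8·F = (-1.2611,-6.0670)

Fx=5.9108 Fy=7.4643 x'=-1.2611 y'=-6.0670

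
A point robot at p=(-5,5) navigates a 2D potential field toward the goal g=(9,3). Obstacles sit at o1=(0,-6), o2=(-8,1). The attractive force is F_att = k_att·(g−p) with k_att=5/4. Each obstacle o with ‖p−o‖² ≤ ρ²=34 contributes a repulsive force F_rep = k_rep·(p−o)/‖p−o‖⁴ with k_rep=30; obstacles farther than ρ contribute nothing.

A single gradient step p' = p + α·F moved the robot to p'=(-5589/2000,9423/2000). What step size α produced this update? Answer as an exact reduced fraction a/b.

F_att = 5/4·(g−p) = 5/4·(14,-2) = (17.5000,-2.5000)
o1: d²=146 > ρ²=34 → inactive
o2: d²=25 ≤ ρ²=34; F_rep = 30·(3,4)/25² = (0.1440,0.1920)
F = F_att + ΣF_rep = (17.6440,-2.3080)
Δp = p'−p = (2.2055,-0.2885); α = Δx/Fx = (4411/2000) / (4411/250) = 1/8
check: Δy/Fy = (-577/2000) / (-577/250) = 1/8 ✓

α = 1/8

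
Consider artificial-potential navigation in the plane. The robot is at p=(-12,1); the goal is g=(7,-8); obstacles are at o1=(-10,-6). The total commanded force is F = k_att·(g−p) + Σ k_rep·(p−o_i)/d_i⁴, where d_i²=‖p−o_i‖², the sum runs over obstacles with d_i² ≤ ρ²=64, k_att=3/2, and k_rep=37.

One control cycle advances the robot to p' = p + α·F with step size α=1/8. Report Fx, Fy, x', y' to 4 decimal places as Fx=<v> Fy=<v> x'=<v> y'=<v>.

Fx=28.4737 Fy=-13.4078 x'=-8.4408 y'=-0.6760

F_att = 3/2·(g−p) = 3/2·(19,-9) = (28.5000,-13.5000)
o1: d²=53 ≤ ρ²=64; F_rep = 37·(-2,7)/53² = (-0.0263,0.0922)
F = F_att + ΣF_rep = (28.4737,-13.4078)
p' = p + 1/8·F = (-8.4408,-0.6760)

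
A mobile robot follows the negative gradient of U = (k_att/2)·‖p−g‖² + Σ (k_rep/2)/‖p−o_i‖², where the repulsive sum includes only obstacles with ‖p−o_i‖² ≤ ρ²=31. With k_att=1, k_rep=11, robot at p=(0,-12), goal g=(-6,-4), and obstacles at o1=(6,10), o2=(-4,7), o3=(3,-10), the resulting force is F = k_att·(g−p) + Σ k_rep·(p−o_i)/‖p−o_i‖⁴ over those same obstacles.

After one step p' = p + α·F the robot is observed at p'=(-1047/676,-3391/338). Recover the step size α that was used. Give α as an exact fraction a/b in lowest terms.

F_att = 1·(g−p) = 1·(-6,8) = (-6.0000,8.0000)
o1: d²=520 > ρ²=31 → inactive
o2: d²=377 > ρ²=31 → inactive
o3: d²=13 ≤ ρ²=31; F_rep = 11·(-3,-2)/13² = (-0.1953,-0.1302)
F = F_att + ΣF_rep = (-6.1953,7.8698)
Δp = p'−p = (-1.5488,1.9675); α = Δx/Fx = (-1047/676) / (-1047/169) = 1/4
check: Δy/Fy = (665/338) / (1330/169) = 1/4 ✓

α = 1/4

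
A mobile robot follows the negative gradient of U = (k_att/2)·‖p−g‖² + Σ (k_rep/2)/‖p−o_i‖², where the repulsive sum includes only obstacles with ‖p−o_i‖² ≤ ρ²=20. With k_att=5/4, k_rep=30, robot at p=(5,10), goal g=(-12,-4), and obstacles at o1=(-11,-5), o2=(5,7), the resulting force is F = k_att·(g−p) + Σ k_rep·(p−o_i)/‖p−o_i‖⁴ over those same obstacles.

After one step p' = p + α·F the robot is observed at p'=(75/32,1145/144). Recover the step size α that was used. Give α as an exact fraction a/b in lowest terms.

F_att = 5/4·(g−p) = 5/4·(-17,-14) = (-21.2500,-17.5000)
o1: d²=481 > ρ²=20 → inactive
o2: d²=9 ≤ ρ²=20; F_rep = 30·(0,3)/9² = (0.0000,1.1111)
F = F_att + ΣF_rep = (-21.2500,-16.3889)
Δp = p'−p = (-2.6562,-2.0486); α = Δx/Fx = (-85/32) / (-85/4) = 1/8
check: Δy/Fy = (-295/144) / (-295/18) = 1/8 ✓

α = 1/8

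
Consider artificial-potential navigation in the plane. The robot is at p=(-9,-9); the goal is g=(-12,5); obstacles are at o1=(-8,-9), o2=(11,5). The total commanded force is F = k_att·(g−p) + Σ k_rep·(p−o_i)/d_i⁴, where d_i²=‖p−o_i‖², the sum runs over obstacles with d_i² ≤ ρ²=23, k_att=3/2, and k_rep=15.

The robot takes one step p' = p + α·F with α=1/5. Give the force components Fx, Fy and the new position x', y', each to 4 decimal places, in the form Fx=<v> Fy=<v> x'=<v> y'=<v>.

Fx=-19.5000 Fy=21.0000 x'=-12.9000 y'=-4.8000

F_att = 3/2·(g−p) = 3/2·(-3,14) = (-4.5000,21.0000)
o1: d²=1 ≤ ρ²=23; F_rep = 15·(-1,0)/1² = (-15.0000,0.0000)
o2: d²=596 > ρ²=23 → inactive
F = F_att + ΣF_rep = (-19.5000,21.0000)
p' = p + 1/5·F = (-12.9000,-4.8000)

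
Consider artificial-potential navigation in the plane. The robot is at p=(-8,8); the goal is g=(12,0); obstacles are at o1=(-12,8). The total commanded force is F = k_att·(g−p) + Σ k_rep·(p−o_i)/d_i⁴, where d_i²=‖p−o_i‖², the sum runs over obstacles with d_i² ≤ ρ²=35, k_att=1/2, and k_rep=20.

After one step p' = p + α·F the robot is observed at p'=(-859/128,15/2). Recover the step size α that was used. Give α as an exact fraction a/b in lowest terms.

F_att = 1/2·(g−p) = 1/2·(20,-8) = (10.0000,-4.0000)
o1: d²=16 ≤ ρ²=35; F_rep = 20·(4,0)/16² = (0.3125,0.0000)
F = F_att + ΣF_rep = (10.3125,-4.0000)
Δp = p'−p = (1.2891,-0.5000); α = Δx/Fx = (165/128) / (165/16) = 1/8
check: Δy/Fy = (-1/2) / (-4) = 1/8 ✓

α = 1/8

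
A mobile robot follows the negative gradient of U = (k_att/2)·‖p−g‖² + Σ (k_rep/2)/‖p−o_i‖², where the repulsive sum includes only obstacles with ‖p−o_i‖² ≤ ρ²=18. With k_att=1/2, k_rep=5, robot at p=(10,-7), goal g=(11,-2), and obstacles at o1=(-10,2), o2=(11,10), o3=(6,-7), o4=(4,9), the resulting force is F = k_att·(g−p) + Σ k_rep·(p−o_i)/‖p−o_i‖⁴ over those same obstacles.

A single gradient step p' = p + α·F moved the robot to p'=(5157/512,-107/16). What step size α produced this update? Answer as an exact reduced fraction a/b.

F_att = 1/2·(g−p) = 1/2·(1,5) = (0.5000,2.5000)
o1: d²=481 > ρ²=18 → inactive
o2: d²=290 > ρ²=18 → inactive
o3: d²=16 ≤ ρ²=18; F_rep = 5·(4,0)/16² = (0.0781,0.0000)
o4: d²=292 > ρ²=18 → inactive
F = F_att + ΣF_rep = (0.5781,2.5000)
Δp = p'−p = (0.0723,0.3125); α = Δx/Fx = (37/512) / (37/64) = 1/8
check: Δy/Fy = (5/16) / (5/2) = 1/8 ✓

α = 1/8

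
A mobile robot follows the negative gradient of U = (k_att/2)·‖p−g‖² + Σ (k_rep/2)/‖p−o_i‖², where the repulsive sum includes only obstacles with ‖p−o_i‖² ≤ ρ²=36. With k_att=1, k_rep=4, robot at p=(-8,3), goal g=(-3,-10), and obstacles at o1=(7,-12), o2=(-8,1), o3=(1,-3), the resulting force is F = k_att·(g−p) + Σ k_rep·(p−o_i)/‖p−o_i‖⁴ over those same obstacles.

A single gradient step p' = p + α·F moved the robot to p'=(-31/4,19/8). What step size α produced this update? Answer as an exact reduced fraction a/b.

F_att = 1·(g−p) = 1·(5,-13) = (5.0000,-13.0000)
o1: d²=450 > ρ²=36 → inactive
o2: d²=4 ≤ ρ²=36; F_rep = 4·(0,2)/4² = (0.0000,0.5000)
o3: d²=117 > ρ²=36 → inactive
F = F_att + ΣF_rep = (5.0000,-12.5000)
Δp = p'−p = (0.2500,-0.6250); α = Δx/Fx = (1/4) / (5) = 1/20
check: Δy/Fy = (-5/8) / (-25/2) = 1/20 ✓

α = 1/20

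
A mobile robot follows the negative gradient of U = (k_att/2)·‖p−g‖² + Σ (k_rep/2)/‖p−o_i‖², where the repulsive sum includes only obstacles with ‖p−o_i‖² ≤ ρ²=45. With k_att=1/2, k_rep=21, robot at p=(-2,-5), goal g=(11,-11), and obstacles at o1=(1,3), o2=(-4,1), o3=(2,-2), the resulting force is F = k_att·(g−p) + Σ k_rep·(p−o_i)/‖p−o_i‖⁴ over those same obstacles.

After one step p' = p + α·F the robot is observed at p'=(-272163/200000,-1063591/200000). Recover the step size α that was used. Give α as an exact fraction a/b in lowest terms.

α = 1/10

F_att = 1/2·(g−p) = 1/2·(13,-6) = (6.5000,-3.0000)
o1: d²=73 > ρ²=45 → inactive
o2: d²=40 ≤ ρ²=45; F_rep = 21·(2,-6)/40² = (0.0262,-0.0788)
o3: d²=25 ≤ ρ²=45; F_rep = 21·(-4,-3)/25² = (-0.1344,-0.1008)
F = F_att + ΣF_rep = (6.3918,-3.1795)
Δp = p'−p = (0.6392,-0.3180); α = Δx/Fx = (127837/200000) / (127837/20000) = 1/10
check: Δy/Fy = (-63591/200000) / (-63591/20000) = 1/10 ✓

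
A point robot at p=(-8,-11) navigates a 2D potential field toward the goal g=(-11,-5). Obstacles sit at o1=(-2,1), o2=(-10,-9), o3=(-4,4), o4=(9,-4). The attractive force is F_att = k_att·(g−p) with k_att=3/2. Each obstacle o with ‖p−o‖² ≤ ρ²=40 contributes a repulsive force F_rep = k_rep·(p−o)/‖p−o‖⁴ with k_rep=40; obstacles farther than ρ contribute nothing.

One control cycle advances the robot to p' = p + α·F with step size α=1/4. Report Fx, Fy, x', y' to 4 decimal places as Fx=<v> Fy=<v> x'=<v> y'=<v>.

Fx=-3.2500 Fy=7.7500 x'=-8.8125 y'=-9.0625

F_att = 3/2·(g−p) = 3/2·(-3,6) = (-4.5000,9.0000)
o1: d²=180 > ρ²=40 → inactive
o2: d²=8 ≤ ρ²=40; F_rep = 40·(2,-2)/8² = (1.2500,-1.2500)
o3: d²=241 > ρ²=40 → inactive
o4: d²=338 > ρ²=40 → inactive
F = F_att + ΣF_rep = (-3.2500,7.7500)
p' = p + 1/4·F = (-8.8125,-9.0625)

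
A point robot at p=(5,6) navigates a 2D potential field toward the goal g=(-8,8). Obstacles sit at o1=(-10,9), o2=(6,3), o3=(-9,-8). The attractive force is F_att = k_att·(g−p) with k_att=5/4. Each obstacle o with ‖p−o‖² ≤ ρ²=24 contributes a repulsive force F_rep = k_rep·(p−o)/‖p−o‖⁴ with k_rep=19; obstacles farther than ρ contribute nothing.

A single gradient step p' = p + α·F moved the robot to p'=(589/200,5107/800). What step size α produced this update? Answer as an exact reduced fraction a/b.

F_att = 5/4·(g−p) = 5/4·(-13,2) = (-16.2500,2.5000)
o1: d²=234 > ρ²=24 → inactive
o2: d²=10 ≤ ρ²=24; F_rep = 19·(-1,3)/10² = (-0.1900,0.5700)
o3: d²=392 > ρ²=24 → inactive
F = F_att + ΣF_rep = (-16.4400,3.0700)
Δp = p'−p = (-2.0550,0.3837); α = Δx/Fx = (-411/200) / (-411/25) = 1/8
check: Δy/Fy = (307/800) / (307/100) = 1/8 ✓

α = 1/8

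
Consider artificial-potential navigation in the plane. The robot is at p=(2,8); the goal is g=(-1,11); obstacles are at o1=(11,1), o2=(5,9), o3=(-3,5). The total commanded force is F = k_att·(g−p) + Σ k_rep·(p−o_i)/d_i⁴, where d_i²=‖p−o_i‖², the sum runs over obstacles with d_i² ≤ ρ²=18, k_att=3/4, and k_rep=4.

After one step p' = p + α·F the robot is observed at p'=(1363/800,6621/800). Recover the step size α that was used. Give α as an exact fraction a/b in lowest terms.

α = 1/8

F_att = 3/4·(g−p) = 3/4·(-3,3) = (-2.2500,2.2500)
o1: d²=130 > ρ²=18 → inactive
o2: d²=10 ≤ ρ²=18; F_rep = 4·(-3,-1)/10² = (-0.1200,-0.0400)
o3: d²=34 > ρ²=18 → inactive
F = F_att + ΣF_rep = (-2.3700,2.2100)
Δp = p'−p = (-0.2963,0.2762); α = Δx/Fx = (-237/800) / (-237/100) = 1/8
check: Δy/Fy = (221/800) / (221/100) = 1/8 ✓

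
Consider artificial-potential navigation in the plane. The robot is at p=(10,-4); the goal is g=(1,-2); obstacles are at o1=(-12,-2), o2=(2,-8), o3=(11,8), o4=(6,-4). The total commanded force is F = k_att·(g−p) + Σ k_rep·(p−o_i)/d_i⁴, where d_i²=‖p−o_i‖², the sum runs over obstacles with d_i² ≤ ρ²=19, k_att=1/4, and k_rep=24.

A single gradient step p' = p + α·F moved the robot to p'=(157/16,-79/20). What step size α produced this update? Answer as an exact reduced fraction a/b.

α = 1/10

F_att = 1/4·(g−p) = 1/4·(-9,2) = (-2.2500,0.5000)
o1: d²=488 > ρ²=19 → inactive
o2: d²=80 > ρ²=19 → inactive
o3: d²=145 > ρ²=19 → inactive
o4: d²=16 ≤ ρ²=19; F_rep = 24·(4,0)/16² = (0.3750,0.0000)
F = F_att + ΣF_rep = (-1.8750,0.5000)
Δp = p'−p = (-0.1875,0.0500); α = Δx/Fx = (-3/16) / (-15/8) = 1/10
check: Δy/Fy = (1/20) / (1/2) = 1/10 ✓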